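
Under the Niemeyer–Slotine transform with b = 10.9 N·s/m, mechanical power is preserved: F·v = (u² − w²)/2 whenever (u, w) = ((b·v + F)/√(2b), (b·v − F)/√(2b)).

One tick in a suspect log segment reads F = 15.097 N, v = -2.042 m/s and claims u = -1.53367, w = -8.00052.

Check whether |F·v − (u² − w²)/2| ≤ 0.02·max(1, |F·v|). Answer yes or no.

yes

F·v = 15.097×(-2.042) = -30.8281 W.
(u² − w²)/2 = (2.3521 − 64.0083)/2 = -30.8281 W.
|Δ| = 0.0000;  2% of max(1, |F·v|) = 0.6166.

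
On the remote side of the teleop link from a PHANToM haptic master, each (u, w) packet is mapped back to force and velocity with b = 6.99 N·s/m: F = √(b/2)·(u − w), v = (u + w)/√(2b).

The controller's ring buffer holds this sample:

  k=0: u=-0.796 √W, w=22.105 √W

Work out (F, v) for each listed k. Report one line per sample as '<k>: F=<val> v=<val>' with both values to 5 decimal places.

k=0: u−w=-22.90100, u+w=21.30900; √(b/2)=1.86949, √(2b)=3.73898; F=1.86949×(-22.901)=-42.81323, v=21.30900/3.73898=5.69914

0: F=-42.81323 v=5.69914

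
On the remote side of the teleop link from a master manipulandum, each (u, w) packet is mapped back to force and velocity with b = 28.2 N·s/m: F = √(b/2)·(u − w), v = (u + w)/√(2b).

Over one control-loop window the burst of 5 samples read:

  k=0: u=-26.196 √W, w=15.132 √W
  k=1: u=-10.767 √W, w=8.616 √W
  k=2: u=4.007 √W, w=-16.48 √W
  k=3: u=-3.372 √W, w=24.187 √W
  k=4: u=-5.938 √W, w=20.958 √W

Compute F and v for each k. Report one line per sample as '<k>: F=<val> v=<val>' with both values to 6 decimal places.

k=0: u−w=-41.328000, u+w=-11.064000; √(b/2)=3.754997, √(2b)=7.509993; F=3.754997×(-41.328)=-155.186502, v=-11.064000/7.509993=-1.473237
k=1: u−w=-19.383000, u+w=-2.151000; √(b/2)=3.754997, √(2b)=7.509993; F=3.754997×(-19.383)=-72.783100, v=-2.151000/7.509993=-0.286418
k=2: u−w=20.487000, u+w=-12.473000; √(b/2)=3.754997, √(2b)=7.509993; F=3.754997×20.487=76.928617, v=-12.473000/7.509993=-1.660854
k=3: u−w=-27.559000, u+w=20.815000; √(b/2)=3.754997, √(2b)=7.509993; F=3.754997×(-27.559)=-103.483953, v=20.815000/7.509993=2.771640
k=4: u−w=-26.896000, u+w=15.020000; √(b/2)=3.754997, √(2b)=7.509993; F=3.754997×(-26.896)=-100.994390, v=15.020000/7.509993=2.000002

0: F=-155.186502 v=-1.473237
1: F=-72.783100 v=-0.286418
2: F=76.928617 v=-1.660854
3: F=-103.483953 v=2.771640
4: F=-100.994390 v=2.000002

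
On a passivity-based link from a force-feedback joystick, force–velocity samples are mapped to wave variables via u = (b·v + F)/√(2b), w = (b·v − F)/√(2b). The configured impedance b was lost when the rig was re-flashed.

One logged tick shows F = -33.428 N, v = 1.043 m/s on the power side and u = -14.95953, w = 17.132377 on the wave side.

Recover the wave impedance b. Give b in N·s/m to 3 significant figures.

u + w = 2.172847;  u + w = √(2b)·v, so √(2b) = 2.172847/1.043 = 2.083267.
b = (√(2b))²/2 = 4.339999/2 = 2.170000.
(Check via u − w = 2F/√(2b): u − w = -32.091907, 2F/√(2b) = -32.091909.)

b = 2.17 N·s/m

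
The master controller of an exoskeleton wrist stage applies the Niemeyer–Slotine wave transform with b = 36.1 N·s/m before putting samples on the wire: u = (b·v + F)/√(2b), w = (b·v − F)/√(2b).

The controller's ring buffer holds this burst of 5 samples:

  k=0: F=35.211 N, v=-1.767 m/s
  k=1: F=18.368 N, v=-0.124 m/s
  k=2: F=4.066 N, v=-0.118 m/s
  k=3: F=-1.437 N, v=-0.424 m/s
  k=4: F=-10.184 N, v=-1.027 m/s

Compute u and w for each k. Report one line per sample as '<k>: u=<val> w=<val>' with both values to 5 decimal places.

k=0: b·v=36.1×(-1.767)=-63.78870; √(2b)=8.49706; u=(-63.78870+35.211)/8.49706=-3.36325, w=(-63.78870−35.211)/8.49706=-11.65106
k=1: b·v=36.1×(-0.124)=-4.47640; √(2b)=8.49706; u=(-4.47640+18.368)/8.49706=1.63487, w=(-4.47640−18.368)/8.49706=-2.68851
k=2: b·v=36.1×(-0.118)=-4.25980; √(2b)=8.49706; u=(-4.25980+4.066)/8.49706=-0.02281, w=(-4.25980−4.066)/8.49706=-0.97984
k=3: b·v=36.1×(-0.424)=-15.30640; √(2b)=8.49706; u=(-15.30640+(-1.437))/8.49706=-1.97049, w=(-15.30640−(-1.437))/8.49706=-1.63226
k=4: b·v=36.1×(-1.027)=-37.07470; √(2b)=8.49706; u=(-37.07470+(-10.184))/8.49706=-5.56177, w=(-37.07470−(-10.184))/8.49706=-3.16471

0: u=-3.36325 w=-11.65106
1: u=1.63487 w=-2.68851
2: u=-0.02281 w=-0.97984
3: u=-1.97049 w=-1.63226
4: u=-5.56177 w=-3.16471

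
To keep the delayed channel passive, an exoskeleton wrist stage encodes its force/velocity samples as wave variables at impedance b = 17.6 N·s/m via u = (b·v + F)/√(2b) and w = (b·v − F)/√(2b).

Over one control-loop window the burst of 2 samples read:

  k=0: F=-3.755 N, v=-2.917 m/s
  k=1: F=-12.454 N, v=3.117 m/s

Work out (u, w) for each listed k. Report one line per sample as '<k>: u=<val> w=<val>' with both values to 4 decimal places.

0: u=-9.2861 w=-8.0203
1: u=7.1474 w=11.3456

k=0: b·v=17.6×(-2.917)=-51.3392; √(2b)=5.9330; u=(-51.3392+(-3.755))/5.9330=-9.2861, w=(-51.3392−(-3.755))/5.9330=-8.0203
k=1: b·v=17.6×3.117=54.8592; √(2b)=5.9330; u=(54.8592+(-12.454))/5.9330=7.1474, w=(54.8592−(-12.454))/5.9330=11.3456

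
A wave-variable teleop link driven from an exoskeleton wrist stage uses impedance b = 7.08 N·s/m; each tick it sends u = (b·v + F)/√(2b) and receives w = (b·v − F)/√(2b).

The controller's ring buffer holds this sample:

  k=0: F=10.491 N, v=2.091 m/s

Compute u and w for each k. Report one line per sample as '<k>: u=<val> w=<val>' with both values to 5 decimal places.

k=0: b·v=7.08×2.091=14.80428; √(2b)=3.76298; u=(14.80428+10.491)/3.76298=6.72214, w=(14.80428−10.491)/3.76298=1.14624

0: u=6.72214 w=1.14624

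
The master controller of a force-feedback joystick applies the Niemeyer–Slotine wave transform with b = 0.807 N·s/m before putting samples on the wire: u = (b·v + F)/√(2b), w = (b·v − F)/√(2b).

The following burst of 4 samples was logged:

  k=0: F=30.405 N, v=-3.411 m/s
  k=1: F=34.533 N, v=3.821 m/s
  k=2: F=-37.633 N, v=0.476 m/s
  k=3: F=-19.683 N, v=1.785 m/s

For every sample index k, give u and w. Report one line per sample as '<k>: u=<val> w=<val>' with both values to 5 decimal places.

0: u=21.76606 w=-26.09951
1: u=29.60923 w=-24.75491
2: u=-29.31982 w=29.92455
3: u=-14.35928 w=16.62700

k=0: b·v=0.807×(-3.411)=-2.75268; √(2b)=1.27043; u=(-2.75268+30.405)/1.27043=21.76606, w=(-2.75268−30.405)/1.27043=-26.09951
k=1: b·v=0.807×3.821=3.08355; √(2b)=1.27043; u=(3.08355+34.533)/1.27043=29.60923, w=(3.08355−34.533)/1.27043=-24.75491
k=2: b·v=0.807×0.476=0.38413; √(2b)=1.27043; u=(0.38413+(-37.633))/1.27043=-29.31982, w=(0.38413−(-37.633))/1.27043=29.92455
k=3: b·v=0.807×1.785=1.44050; √(2b)=1.27043; u=(1.44050+(-19.683))/1.27043=-14.35928, w=(1.44050−(-19.683))/1.27043=16.62700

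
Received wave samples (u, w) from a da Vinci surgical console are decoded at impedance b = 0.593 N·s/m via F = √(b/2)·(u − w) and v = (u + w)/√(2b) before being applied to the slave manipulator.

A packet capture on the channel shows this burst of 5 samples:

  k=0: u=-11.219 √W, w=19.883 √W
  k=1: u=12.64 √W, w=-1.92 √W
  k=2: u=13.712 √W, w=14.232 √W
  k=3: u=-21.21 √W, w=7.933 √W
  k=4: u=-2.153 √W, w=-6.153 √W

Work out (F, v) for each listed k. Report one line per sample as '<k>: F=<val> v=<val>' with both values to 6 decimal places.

0: F=-16.935603 v=7.955658
1: F=7.928184 v=9.843566
2: F=-0.283149 v=25.659384
3: F=-15.868892 v=-12.191513
4: F=2.178073 v=-7.626927

k=0: u−w=-31.102000, u+w=8.664000; √(b/2)=0.544518, √(2b)=1.089036; F=0.544518×(-31.102)=-16.935603, v=8.664000/1.089036=7.955658
k=1: u−w=14.560000, u+w=10.720000; √(b/2)=0.544518, √(2b)=1.089036; F=0.544518×14.56=7.928184, v=10.720000/1.089036=9.843566
k=2: u−w=-0.520000, u+w=27.944000; √(b/2)=0.544518, √(2b)=1.089036; F=0.544518×(-0.52)=-0.283149, v=27.944000/1.089036=25.659384
k=3: u−w=-29.143000, u+w=-13.277000; √(b/2)=0.544518, √(2b)=1.089036; F=0.544518×(-29.143)=-15.868892, v=-13.277000/1.089036=-12.191513
k=4: u−w=4.000000, u+w=-8.306000; √(b/2)=0.544518, √(2b)=1.089036; F=0.544518×4.0=2.178073, v=-8.306000/1.089036=-7.626927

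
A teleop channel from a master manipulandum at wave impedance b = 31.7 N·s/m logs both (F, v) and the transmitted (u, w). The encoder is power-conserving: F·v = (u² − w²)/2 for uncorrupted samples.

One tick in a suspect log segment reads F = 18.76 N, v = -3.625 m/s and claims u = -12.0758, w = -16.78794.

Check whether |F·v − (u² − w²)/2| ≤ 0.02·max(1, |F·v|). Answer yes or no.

F·v = 18.76×(-3.625) = -68.0050 W.
(u² − w²)/2 = (145.8249 − 281.8349)/2 = -68.0050 W.
|Δ| = 0.0000;  2% of max(1, |F·v|) = 1.3601.

yes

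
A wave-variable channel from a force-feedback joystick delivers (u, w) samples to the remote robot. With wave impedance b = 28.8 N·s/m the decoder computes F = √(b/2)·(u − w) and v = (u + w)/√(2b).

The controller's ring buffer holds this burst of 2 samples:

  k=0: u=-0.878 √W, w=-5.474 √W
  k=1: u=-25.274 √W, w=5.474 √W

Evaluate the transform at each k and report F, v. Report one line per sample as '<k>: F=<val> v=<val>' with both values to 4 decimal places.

k=0: u−w=4.5960, u+w=-6.3520; √(b/2)=3.7947, √(2b)=7.5895; F=3.7947×4.596=17.4406, v=-6.3520/7.5895=-0.8369
k=1: u−w=-30.7480, u+w=-19.8000; √(b/2)=3.7947, √(2b)=7.5895; F=3.7947×(-30.748)=-116.6805, v=-19.8000/7.5895=-2.6089

0: F=17.4406 v=-0.8369
1: F=-116.6805 v=-2.6089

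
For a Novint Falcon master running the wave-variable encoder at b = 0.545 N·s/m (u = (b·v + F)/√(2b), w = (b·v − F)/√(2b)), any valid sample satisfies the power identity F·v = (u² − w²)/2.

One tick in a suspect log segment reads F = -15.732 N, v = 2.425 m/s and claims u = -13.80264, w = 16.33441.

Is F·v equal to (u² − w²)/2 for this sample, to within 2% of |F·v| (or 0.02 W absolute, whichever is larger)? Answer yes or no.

F·v = (-15.732)×2.425 = -38.1501 W.
(u² − w²)/2 = (190.5129 − 266.8130)/2 = -38.1500 W.
|Δ| = 0.0001;  2% of max(1, |F·v|) = 0.7630.

yes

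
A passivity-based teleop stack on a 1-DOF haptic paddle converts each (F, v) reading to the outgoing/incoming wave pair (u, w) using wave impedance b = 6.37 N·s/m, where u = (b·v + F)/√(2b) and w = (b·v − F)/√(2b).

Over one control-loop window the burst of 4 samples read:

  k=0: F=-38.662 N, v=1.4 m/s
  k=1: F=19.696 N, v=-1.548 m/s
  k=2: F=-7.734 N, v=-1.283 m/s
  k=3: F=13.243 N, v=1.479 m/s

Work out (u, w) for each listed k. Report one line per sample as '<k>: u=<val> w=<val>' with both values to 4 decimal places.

0: u=-8.3333 w=13.3303
1: u=2.7555 w=-8.2808
2: u=-4.4565 w=-0.1229
3: u=6.3497 w=-1.0707

k=0: b·v=6.37×1.4=8.9180; √(2b)=3.5693; u=(8.9180+(-38.662))/3.5693=-8.3333, w=(8.9180−(-38.662))/3.5693=13.3303
k=1: b·v=6.37×(-1.548)=-9.8608; √(2b)=3.5693; u=(-9.8608+19.696)/3.5693=2.7555, w=(-9.8608−19.696)/3.5693=-8.2808
k=2: b·v=6.37×(-1.283)=-8.1727; √(2b)=3.5693; u=(-8.1727+(-7.734))/3.5693=-4.4565, w=(-8.1727−(-7.734))/3.5693=-0.1229
k=3: b·v=6.37×1.479=9.4212; √(2b)=3.5693; u=(9.4212+13.243)/3.5693=6.3497, w=(9.4212−13.243)/3.5693=-1.0707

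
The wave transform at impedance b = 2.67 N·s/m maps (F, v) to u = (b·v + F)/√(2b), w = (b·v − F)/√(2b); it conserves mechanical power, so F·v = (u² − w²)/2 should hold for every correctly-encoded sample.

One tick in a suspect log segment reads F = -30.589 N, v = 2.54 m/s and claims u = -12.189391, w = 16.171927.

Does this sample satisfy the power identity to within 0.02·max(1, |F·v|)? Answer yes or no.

no

F·v = (-30.589)×2.54 = -77.696060 W.
(u² − w²)/2 = (148.581253 − 261.531223)/2 = -56.474985 W.
|Δ| = 21.221075;  2% of max(1, |F·v|) = 1.553921.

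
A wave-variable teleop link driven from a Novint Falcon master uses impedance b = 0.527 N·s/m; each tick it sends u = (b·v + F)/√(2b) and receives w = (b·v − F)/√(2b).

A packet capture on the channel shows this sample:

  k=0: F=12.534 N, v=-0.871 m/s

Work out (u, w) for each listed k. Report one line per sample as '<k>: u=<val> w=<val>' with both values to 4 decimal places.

k=0: b·v=0.527×(-0.871)=-0.4590; √(2b)=1.0266; u=(-0.4590+12.534)/1.0266=11.7616, w=(-0.4590−12.534)/1.0266=-12.6558

0: u=11.7616 w=-12.6558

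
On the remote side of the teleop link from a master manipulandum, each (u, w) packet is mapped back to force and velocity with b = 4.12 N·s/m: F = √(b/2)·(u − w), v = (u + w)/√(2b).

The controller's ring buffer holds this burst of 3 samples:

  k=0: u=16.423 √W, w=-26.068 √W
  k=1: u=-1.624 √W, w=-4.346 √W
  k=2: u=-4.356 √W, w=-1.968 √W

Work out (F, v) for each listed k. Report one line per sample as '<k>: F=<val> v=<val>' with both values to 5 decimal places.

0: F=60.98606 v=-3.35999
1: F=3.90680 v=-2.07975
2: F=-3.42742 v=-2.20307

k=0: u−w=42.49100, u+w=-9.64500; √(b/2)=1.43527, √(2b)=2.87054; F=1.43527×42.491=60.98606, v=-9.64500/2.87054=-3.35999
k=1: u−w=2.72200, u+w=-5.97000; √(b/2)=1.43527, √(2b)=2.87054; F=1.43527×2.722=3.90680, v=-5.97000/2.87054=-2.07975
k=2: u−w=-2.38800, u+w=-6.32400; √(b/2)=1.43527, √(2b)=2.87054; F=1.43527×(-2.388)=-3.42742, v=-6.32400/2.87054=-2.20307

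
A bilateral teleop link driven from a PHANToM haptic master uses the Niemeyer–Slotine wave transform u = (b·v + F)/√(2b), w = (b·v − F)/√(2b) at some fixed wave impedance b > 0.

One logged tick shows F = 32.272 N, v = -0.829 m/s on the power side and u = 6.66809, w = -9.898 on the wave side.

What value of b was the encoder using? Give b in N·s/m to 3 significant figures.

u + w = -3.2299;  u + w = √(2b)·v, so √(2b) = -3.2299/(-0.829) = 3.8962.
b = (√(2b))²/2 = 15.1800/2 = 7.5900.
(Check via u − w = 2F/√(2b): u − w = 16.5661, 2F/√(2b) = 16.5661.)

b = 7.59 N·s/m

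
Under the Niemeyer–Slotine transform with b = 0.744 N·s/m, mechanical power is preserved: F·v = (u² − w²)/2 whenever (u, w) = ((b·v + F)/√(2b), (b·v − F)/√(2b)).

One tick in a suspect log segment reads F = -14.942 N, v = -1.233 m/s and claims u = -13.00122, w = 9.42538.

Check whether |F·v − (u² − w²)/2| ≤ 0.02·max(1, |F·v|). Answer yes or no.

F·v = (-14.942)×(-1.233) = 18.42349 W.
(u² − w²)/2 = (169.03172 − 88.83779)/2 = 40.09697 W.
|Δ| = 21.67348;  2% of max(1, |F·v|) = 0.36847.

no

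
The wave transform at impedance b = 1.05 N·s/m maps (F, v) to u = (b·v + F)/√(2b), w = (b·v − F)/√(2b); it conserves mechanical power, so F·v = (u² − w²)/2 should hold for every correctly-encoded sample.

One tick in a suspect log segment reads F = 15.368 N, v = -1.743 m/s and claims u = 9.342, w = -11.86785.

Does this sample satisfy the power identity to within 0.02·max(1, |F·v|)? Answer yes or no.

yes

F·v = 15.368×(-1.743) = -26.78642 W.
(u² − w²)/2 = (87.27296 − 140.84586)/2 = -26.78645 W.
|Δ| = 0.00003;  2% of max(1, |F·v|) = 0.53573.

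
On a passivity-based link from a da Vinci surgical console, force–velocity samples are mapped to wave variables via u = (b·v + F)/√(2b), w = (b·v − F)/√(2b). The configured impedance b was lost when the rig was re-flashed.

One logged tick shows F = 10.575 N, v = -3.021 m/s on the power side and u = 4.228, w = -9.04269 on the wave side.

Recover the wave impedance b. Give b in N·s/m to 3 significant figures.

u + w = -4.81469;  u + w = √(2b)·v, so √(2b) = -4.81469/(-3.021) = 1.59374.
b = (√(2b))²/2 = 2.54001/2 = 1.27000.
(Check via u − w = 2F/√(2b): u − w = 13.27069, 2F/√(2b) = 13.27067.)

b = 1.27 N·s/m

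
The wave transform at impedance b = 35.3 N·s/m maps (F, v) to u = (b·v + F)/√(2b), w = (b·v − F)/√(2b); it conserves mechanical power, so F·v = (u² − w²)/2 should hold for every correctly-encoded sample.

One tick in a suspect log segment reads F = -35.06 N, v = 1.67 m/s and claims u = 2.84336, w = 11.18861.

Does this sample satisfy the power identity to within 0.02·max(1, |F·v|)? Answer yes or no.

F·v = (-35.06)×1.67 = -58.5502 W.
(u² − w²)/2 = (8.0847 − 125.1850)/2 = -58.5501 W.
|Δ| = 0.0001;  2% of max(1, |F·v|) = 1.1710.

yes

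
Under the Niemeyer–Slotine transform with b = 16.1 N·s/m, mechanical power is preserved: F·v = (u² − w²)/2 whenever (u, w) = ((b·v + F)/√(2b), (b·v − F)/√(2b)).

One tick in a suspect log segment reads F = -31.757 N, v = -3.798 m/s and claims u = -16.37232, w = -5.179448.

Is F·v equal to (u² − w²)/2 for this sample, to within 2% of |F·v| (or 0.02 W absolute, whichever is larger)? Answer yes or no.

F·v = (-31.757)×(-3.798) = 120.613086 W.
(u² − w²)/2 = (268.052862 − 26.826682)/2 = 120.613090 W.
|Δ| = 0.000004;  2% of max(1, |F·v|) = 2.412262.

yes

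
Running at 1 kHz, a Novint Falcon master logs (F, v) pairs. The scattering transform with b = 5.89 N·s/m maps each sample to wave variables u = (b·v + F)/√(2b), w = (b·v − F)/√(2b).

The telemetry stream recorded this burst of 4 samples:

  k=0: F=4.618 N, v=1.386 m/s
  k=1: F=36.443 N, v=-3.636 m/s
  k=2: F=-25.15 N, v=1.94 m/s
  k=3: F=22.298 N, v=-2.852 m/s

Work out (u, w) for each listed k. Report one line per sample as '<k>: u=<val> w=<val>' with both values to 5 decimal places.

k=0: b·v=5.89×1.386=8.16354; √(2b)=3.43220; u=(8.16354+4.618)/3.43220=3.72401, w=(8.16354−4.618)/3.43220=1.03302
k=1: b·v=5.89×(-3.636)=-21.41604; √(2b)=3.43220; u=(-21.41604+36.443)/3.43220=4.37823, w=(-21.41604−36.443)/3.43220=-16.85771
k=2: b·v=5.89×1.94=11.42660; √(2b)=3.43220; u=(11.42660+(-25.15))/3.43220=-3.99843, w=(11.42660−(-25.15))/3.43220=10.65690
k=3: b·v=5.89×(-2.852)=-16.79828; √(2b)=3.43220; u=(-16.79828+22.298)/3.43220=1.60239, w=(-16.79828−22.298)/3.43220=-11.39102

0: u=3.72401 w=1.03302
1: u=4.37823 w=-16.85771
2: u=-3.99843 w=10.65690
3: u=1.60239 w=-11.39102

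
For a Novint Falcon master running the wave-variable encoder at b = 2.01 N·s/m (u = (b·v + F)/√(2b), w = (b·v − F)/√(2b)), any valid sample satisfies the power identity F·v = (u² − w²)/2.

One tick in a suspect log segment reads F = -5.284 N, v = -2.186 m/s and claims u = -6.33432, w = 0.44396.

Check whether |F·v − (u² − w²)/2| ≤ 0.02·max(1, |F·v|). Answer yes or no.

F·v = (-5.284)×(-2.186) = 11.5508 W.
(u² − w²)/2 = (40.1236 − 0.1971)/2 = 19.9633 W.
|Δ| = 8.4124;  2% of max(1, |F·v|) = 0.2310.

no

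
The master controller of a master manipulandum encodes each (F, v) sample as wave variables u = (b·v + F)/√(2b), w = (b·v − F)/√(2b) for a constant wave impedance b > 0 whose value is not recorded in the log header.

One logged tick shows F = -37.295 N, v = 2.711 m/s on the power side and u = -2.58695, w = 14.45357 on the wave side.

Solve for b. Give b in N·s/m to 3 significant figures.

u + w = 11.8666;  u + w = √(2b)·v, so √(2b) = 11.8666/2.711 = 4.3772.
b = (√(2b))²/2 = 19.1600/2 = 9.5800.
(Check via u − w = 2F/√(2b): u − w = -17.0405, 2F/√(2b) = -17.0405.)

b = 9.58 N·s/m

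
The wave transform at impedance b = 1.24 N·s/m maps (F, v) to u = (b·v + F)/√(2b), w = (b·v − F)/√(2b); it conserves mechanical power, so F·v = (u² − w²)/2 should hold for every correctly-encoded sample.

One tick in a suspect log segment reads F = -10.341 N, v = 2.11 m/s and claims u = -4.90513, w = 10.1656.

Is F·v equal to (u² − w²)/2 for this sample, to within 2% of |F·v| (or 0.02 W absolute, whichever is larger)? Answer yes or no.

no

F·v = (-10.341)×2.11 = -21.8195 W.
(u² − w²)/2 = (24.0603 − 103.3394)/2 = -39.6396 W.
|Δ| = 17.8201;  2% of max(1, |F·v|) = 0.4364.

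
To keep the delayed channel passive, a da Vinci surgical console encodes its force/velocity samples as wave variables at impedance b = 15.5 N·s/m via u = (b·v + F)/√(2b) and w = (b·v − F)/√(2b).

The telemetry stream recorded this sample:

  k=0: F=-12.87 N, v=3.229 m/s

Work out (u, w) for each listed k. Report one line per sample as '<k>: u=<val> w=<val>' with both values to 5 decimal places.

k=0: b·v=15.5×3.229=50.04950; √(2b)=5.56776; u=(50.04950+(-12.87))/5.56776=6.67764, w=(50.04950−(-12.87))/5.56776=11.30068

0: u=6.67764 w=11.30068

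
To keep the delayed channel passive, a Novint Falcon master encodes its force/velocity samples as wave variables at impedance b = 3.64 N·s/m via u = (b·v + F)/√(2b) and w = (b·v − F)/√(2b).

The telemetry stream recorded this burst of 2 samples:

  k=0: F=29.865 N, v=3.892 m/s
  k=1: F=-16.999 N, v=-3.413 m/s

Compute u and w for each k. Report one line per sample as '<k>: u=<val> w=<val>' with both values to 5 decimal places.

k=0: b·v=3.64×3.892=14.16688; √(2b)=2.69815; u=(14.16688+29.865)/2.69815=16.31930, w=(14.16688−29.865)/2.69815=-5.81811
k=1: b·v=3.64×(-3.413)=-12.42332; √(2b)=2.69815; u=(-12.42332+(-16.999))/2.69815=-10.90464, w=(-12.42332−(-16.999))/2.69815=1.69586

0: u=16.31930 w=-5.81811
1: u=-10.90464 w=1.69586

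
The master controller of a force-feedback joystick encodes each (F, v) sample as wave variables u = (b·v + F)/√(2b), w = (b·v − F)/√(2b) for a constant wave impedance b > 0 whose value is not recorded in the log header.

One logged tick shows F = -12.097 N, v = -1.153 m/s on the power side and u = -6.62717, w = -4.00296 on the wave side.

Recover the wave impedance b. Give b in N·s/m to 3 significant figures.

b = 42.5 N·s/m

u + w = -10.6301;  u + w = √(2b)·v, so √(2b) = -10.6301/(-1.153) = 9.2195.
b = (√(2b))²/2 = 84.9999/2 = 42.5000.
(Check via u − w = 2F/√(2b): u − w = -2.6242, 2F/√(2b) = -2.6242.)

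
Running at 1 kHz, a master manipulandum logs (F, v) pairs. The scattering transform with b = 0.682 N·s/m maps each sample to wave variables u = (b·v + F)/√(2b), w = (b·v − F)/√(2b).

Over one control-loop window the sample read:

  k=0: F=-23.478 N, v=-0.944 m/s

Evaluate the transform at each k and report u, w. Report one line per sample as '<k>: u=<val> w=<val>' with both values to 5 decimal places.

0: u=-20.65393 w=19.55143

k=0: b·v=0.682×(-0.944)=-0.64381; √(2b)=1.16790; u=(-0.64381+(-23.478))/1.16790=-20.65393, w=(-0.64381−(-23.478))/1.16790=19.55143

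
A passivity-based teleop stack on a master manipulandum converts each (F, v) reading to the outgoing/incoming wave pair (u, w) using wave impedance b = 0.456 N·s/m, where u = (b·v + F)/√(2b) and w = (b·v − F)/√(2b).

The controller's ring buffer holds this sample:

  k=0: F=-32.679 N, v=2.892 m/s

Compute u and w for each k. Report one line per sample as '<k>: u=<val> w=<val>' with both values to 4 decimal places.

k=0: b·v=0.456×2.892=1.3188; √(2b)=0.9550; u=(1.3188+(-32.679))/0.9550=-32.8384, w=(1.3188−(-32.679))/0.9550=35.6002

0: u=-32.8384 w=35.6002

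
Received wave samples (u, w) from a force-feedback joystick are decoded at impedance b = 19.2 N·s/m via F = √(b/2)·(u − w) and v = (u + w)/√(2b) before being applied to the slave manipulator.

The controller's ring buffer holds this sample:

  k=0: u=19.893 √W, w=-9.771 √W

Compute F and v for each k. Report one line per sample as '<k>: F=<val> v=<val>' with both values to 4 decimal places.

0: F=91.9105 v=1.6334

k=0: u−w=29.6640, u+w=10.1220; √(b/2)=3.0984, √(2b)=6.1968; F=3.0984×29.664=91.9105, v=10.1220/6.1968=1.6334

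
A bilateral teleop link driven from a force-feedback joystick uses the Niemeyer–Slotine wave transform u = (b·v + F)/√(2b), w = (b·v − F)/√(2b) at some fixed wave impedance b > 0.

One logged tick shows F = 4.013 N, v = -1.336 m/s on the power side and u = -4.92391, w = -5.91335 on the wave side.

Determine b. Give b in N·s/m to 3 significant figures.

u + w = -10.8373;  u + w = √(2b)·v, so √(2b) = -10.8373/(-1.336) = 8.1117.
b = (√(2b))²/2 = 65.8000/2 = 32.9000.
(Check via u − w = 2F/√(2b): u − w = 0.9894, 2F/√(2b) = 0.9894.)

b = 32.9 N·s/m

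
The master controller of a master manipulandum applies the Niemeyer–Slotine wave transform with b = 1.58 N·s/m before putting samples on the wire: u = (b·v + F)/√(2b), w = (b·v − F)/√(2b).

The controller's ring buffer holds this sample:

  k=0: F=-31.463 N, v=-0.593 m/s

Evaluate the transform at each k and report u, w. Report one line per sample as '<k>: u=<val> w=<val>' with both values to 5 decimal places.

k=0: b·v=1.58×(-0.593)=-0.93694; √(2b)=1.77764; u=(-0.93694+(-31.463))/1.77764=-18.22639, w=(-0.93694−(-31.463))/1.77764=17.17225

0: u=-18.22639 w=17.17225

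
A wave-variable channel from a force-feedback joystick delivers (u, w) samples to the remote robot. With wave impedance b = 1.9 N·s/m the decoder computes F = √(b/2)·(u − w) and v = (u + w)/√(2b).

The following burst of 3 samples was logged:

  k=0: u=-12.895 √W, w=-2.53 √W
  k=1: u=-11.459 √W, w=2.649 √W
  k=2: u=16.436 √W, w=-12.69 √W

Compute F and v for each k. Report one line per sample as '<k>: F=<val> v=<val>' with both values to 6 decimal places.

0: F=-10.102552 v=-7.912858
1: F=-13.750777 v=-4.519435
2: F=28.388513 v=1.921657

k=0: u−w=-10.365000, u+w=-15.425000; √(b/2)=0.974679, √(2b)=1.949359; F=0.974679×(-10.365)=-10.102552, v=-15.425000/1.949359=-7.912858
k=1: u−w=-14.108000, u+w=-8.810000; √(b/2)=0.974679, √(2b)=1.949359; F=0.974679×(-14.108)=-13.750777, v=-8.810000/1.949359=-4.519435
k=2: u−w=29.126000, u+w=3.746000; √(b/2)=0.974679, √(2b)=1.949359; F=0.974679×29.126=28.388513, v=3.746000/1.949359=1.921657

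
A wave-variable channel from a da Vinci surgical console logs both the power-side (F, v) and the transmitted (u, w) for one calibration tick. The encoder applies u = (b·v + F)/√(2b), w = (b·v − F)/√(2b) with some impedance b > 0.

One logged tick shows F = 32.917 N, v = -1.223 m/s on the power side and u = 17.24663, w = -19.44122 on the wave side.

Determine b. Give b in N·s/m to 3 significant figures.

u + w = -2.19459;  u + w = √(2b)·v, so √(2b) = -2.19459/(-1.223) = 1.79443.
b = (√(2b))²/2 = 3.21999/2 = 1.60999.
(Check via u − w = 2F/√(2b): u − w = 36.68785, 2F/√(2b) = 36.68794.)

b = 1.61 N·s/m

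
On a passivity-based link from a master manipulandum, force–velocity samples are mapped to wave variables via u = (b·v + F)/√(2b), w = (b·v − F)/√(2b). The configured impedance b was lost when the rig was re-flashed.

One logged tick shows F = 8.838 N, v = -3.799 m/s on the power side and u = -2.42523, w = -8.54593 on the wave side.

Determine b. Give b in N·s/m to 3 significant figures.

b = 4.17 N·s/m

u + w = -10.97116;  u + w = √(2b)·v, so √(2b) = -10.97116/(-3.799) = 2.88791.
b = (√(2b))²/2 = 8.34001/2 = 4.17000.
(Check via u − w = 2F/√(2b): u − w = 6.12070, 2F/√(2b) = 6.12069.)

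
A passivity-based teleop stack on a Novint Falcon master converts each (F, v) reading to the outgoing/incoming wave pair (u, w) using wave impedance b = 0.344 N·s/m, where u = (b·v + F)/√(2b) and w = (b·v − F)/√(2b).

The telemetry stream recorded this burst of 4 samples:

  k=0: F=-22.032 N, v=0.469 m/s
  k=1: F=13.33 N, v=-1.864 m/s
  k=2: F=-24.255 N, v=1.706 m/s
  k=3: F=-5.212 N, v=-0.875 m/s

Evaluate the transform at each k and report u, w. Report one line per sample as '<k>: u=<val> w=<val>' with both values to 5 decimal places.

k=0: b·v=0.344×0.469=0.16134; √(2b)=0.82946; u=(0.16134+(-22.032))/0.82946=-26.36743, w=(0.16134−(-22.032))/0.82946=26.75644
k=1: b·v=0.344×(-1.864)=-0.64122; √(2b)=0.82946; u=(-0.64122+13.33)/0.82946=15.29769, w=(-0.64122−13.33)/0.82946=-16.84380
k=2: b·v=0.344×1.706=0.58686; √(2b)=0.82946; u=(0.58686+(-24.255))/0.82946=-28.53447, w=(0.58686−(-24.255))/0.82946=29.94953
k=3: b·v=0.344×(-0.875)=-0.30100; √(2b)=0.82946; u=(-0.30100+(-5.212))/0.82946=-6.64651, w=(-0.30100−(-5.212))/0.82946=5.92074

0: u=-26.36743 w=26.75644
1: u=15.29769 w=-16.84380
2: u=-28.53447 w=29.94953
3: u=-6.64651 w=5.92074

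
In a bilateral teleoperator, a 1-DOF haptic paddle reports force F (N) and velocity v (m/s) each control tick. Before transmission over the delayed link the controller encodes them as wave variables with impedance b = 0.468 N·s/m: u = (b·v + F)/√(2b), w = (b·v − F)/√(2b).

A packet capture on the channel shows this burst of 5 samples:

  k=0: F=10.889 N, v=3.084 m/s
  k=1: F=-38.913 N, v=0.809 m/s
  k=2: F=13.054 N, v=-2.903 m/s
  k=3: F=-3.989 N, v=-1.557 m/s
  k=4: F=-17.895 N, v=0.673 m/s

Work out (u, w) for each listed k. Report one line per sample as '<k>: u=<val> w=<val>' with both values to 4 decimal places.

0: u=12.7470 w=-9.7633
1: u=-39.8300 w=40.6127
2: u=12.0886 w=-14.8972
3: u=-4.8763 w=3.3699
4: u=-18.1711 w=18.8222

k=0: b·v=0.468×3.084=1.4433; √(2b)=0.9675; u=(1.4433+10.889)/0.9675=12.7470, w=(1.4433−10.889)/0.9675=-9.7633
k=1: b·v=0.468×0.809=0.3786; √(2b)=0.9675; u=(0.3786+(-38.913))/0.9675=-39.8300, w=(0.3786−(-38.913))/0.9675=40.6127
k=2: b·v=0.468×(-2.903)=-1.3586; √(2b)=0.9675; u=(-1.3586+13.054)/0.9675=12.0886, w=(-1.3586−13.054)/0.9675=-14.8972
k=3: b·v=0.468×(-1.557)=-0.7287; √(2b)=0.9675; u=(-0.7287+(-3.989))/0.9675=-4.8763, w=(-0.7287−(-3.989))/0.9675=3.3699
k=4: b·v=0.468×0.673=0.3150; √(2b)=0.9675; u=(0.3150+(-17.895))/0.9675=-18.1711, w=(0.3150−(-17.895))/0.9675=18.8222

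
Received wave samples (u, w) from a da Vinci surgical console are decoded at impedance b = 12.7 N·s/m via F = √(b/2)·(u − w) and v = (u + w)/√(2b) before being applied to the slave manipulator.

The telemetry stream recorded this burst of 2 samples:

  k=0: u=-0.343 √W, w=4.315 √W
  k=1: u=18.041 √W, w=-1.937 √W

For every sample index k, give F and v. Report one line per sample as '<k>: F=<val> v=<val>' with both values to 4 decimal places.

k=0: u−w=-4.6580, u+w=3.9720; √(b/2)=2.5199, √(2b)=5.0398; F=2.5199×(-4.658)=-11.7378, v=3.9720/5.0398=0.7881
k=1: u−w=19.9780, u+w=16.1040; √(b/2)=2.5199, √(2b)=5.0398; F=2.5199×19.978=50.3430, v=16.1040/5.0398=3.1953

0: F=-11.7378 v=0.7881
1: F=50.3430 v=3.1953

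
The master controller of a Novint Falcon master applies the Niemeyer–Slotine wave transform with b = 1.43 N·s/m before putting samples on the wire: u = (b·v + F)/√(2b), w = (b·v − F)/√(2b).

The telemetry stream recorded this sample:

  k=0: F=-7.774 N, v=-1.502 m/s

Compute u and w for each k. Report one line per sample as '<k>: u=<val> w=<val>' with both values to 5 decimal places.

k=0: b·v=1.43×(-1.502)=-2.14786; √(2b)=1.69115; u=(-2.14786+(-7.774))/1.69115=-5.86692, w=(-2.14786−(-7.774))/1.69115=3.32681

0: u=-5.86692 w=3.32681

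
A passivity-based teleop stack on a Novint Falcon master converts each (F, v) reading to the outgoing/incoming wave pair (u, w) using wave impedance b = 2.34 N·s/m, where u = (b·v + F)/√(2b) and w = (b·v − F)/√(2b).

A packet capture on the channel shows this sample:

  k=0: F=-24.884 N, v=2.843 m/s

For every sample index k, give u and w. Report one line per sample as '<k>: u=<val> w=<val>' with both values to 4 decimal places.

0: u=-8.4275 w=14.5778

k=0: b·v=2.34×2.843=6.6526; √(2b)=2.1633; u=(6.6526+(-24.884))/2.1633=-8.4275, w=(6.6526−(-24.884))/2.1633=14.5778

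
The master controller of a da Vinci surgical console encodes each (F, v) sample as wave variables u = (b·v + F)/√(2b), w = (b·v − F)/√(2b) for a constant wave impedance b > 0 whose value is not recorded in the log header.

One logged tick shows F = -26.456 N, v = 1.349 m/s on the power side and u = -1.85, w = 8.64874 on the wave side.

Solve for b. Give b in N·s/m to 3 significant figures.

u + w = 6.7987;  u + w = √(2b)·v, so √(2b) = 6.7987/1.349 = 5.0398.
b = (√(2b))²/2 = 25.4000/2 = 12.7000.
(Check via u − w = 2F/√(2b): u − w = -10.4987, 2F/√(2b) = -10.4988.)

b = 12.7 N·s/m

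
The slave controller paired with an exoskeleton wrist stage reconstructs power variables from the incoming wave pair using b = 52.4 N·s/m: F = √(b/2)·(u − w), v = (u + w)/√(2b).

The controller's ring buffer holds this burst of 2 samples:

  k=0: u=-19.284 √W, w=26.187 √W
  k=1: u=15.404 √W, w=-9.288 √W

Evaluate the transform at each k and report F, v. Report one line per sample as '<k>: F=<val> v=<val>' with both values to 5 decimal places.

k=0: u−w=-45.47100, u+w=6.90300; √(b/2)=5.11859, √(2b)=10.23719; F=5.11859×(-45.471)=-232.74757, v=6.90300/10.23719=0.67431
k=1: u−w=24.69200, u+w=6.11600; √(b/2)=5.11859, √(2b)=10.23719; F=5.11859×24.692=126.38831, v=6.11600/10.23719=0.59743

0: F=-232.74757 v=0.67431
1: F=126.38831 v=0.59743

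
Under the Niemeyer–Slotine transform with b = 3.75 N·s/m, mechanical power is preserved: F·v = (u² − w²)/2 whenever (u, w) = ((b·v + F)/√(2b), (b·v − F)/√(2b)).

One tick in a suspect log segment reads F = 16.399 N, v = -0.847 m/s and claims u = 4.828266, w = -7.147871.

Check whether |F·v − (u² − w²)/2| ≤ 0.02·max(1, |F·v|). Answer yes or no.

F·v = 16.399×(-0.847) = -13.889953 W.
(u² − w²)/2 = (23.312153 − 51.092060)/2 = -13.889954 W.
|Δ| = 0.000001;  2% of max(1, |F·v|) = 0.277799.

yes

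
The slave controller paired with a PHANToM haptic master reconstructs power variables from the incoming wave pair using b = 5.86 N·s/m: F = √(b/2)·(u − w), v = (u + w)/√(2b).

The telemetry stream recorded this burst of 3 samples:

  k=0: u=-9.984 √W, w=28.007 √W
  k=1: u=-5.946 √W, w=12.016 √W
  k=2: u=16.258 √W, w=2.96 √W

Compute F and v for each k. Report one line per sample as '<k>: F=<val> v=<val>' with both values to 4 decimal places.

k=0: u−w=-37.9910, u+w=18.0230; √(b/2)=1.7117, √(2b)=3.4234; F=1.7117×(-37.991)=-65.0301, v=18.0230/3.4234=5.2646
k=1: u−w=-17.9620, u+w=6.0700; √(b/2)=1.7117, √(2b)=3.4234; F=1.7117×(-17.962)=-30.7460, v=6.0700/3.4234=1.7731
k=2: u−w=13.2980, u+w=19.2180; √(b/2)=1.7117, √(2b)=3.4234; F=1.7117×13.298=22.7625, v=19.2180/3.4234=5.6136

0: F=-65.0301 v=5.2646
1: F=-30.7460 v=1.7731
2: F=22.7625 v=5.6136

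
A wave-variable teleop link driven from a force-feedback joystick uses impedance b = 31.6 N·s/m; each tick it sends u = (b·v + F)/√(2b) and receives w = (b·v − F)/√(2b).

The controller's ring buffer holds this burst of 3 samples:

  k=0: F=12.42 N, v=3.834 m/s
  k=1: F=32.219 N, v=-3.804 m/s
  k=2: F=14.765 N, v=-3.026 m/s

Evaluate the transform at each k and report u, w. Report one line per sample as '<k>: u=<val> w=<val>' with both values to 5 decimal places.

0: u=16.80214 w=13.67755
1: u=-11.06782 w=-19.17339
2: u=-10.17084 w=-13.88538

k=0: b·v=31.6×3.834=121.15440; √(2b)=7.94984; u=(121.15440+12.42)/7.94984=16.80214, w=(121.15440−12.42)/7.94984=13.67755
k=1: b·v=31.6×(-3.804)=-120.20640; √(2b)=7.94984; u=(-120.20640+32.219)/7.94984=-11.06782, w=(-120.20640−32.219)/7.94984=-19.17339
k=2: b·v=31.6×(-3.026)=-95.62160; √(2b)=7.94984; u=(-95.62160+14.765)/7.94984=-10.17084, w=(-95.62160−14.765)/7.94984=-13.88538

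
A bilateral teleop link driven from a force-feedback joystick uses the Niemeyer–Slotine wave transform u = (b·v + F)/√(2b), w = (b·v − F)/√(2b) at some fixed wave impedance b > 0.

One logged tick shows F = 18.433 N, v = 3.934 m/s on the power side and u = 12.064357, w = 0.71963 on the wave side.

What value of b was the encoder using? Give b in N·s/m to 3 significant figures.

u + w = 12.783987;  u + w = √(2b)·v, so √(2b) = 12.783987/3.934 = 3.249615.
b = (√(2b))²/2 = 10.560000/2 = 5.280000.
(Check via u − w = 2F/√(2b): u − w = 11.344727, 2F/√(2b) = 11.344727.)

b = 5.28 N·s/m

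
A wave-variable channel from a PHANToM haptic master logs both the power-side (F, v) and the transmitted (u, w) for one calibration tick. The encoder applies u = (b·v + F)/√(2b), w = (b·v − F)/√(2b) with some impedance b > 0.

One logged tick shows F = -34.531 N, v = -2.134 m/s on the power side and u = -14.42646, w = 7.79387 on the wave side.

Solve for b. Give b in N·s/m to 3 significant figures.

b = 4.83 N·s/m

u + w = -6.6326;  u + w = √(2b)·v, so √(2b) = -6.6326/(-2.134) = 3.1081.
b = (√(2b))²/2 = 9.6600/2 = 4.8300.
(Check via u − w = 2F/√(2b): u − w = -22.2203, 2F/√(2b) = -22.2203.)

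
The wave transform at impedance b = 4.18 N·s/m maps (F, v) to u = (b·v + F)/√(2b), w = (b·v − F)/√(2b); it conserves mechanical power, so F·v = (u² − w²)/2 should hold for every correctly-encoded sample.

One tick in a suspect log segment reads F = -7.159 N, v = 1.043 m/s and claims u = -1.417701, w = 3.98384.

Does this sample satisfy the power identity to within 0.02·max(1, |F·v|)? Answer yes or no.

no

F·v = (-7.159)×1.043 = -7.466837 W.
(u² − w²)/2 = (2.009876 − 15.870981)/2 = -6.930553 W.
|Δ| = 0.536284;  2% of max(1, |F·v|) = 0.149337.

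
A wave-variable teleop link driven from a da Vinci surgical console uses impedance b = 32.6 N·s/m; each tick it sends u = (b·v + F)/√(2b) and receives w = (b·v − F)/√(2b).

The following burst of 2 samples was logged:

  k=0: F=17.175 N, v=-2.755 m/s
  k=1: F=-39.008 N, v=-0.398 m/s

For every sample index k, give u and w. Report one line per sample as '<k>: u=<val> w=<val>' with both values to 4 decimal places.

k=0: b·v=32.6×(-2.755)=-89.8130; √(2b)=8.0747; u=(-89.8130+17.175)/8.0747=-8.9958, w=(-89.8130−17.175)/8.0747=-13.2499
k=1: b·v=32.6×(-0.398)=-12.9748; √(2b)=8.0747; u=(-12.9748+(-39.008))/8.0747=-6.4378, w=(-12.9748−(-39.008))/8.0747=3.2241

0: u=-8.9958 w=-13.2499
1: u=-6.4378 w=3.2241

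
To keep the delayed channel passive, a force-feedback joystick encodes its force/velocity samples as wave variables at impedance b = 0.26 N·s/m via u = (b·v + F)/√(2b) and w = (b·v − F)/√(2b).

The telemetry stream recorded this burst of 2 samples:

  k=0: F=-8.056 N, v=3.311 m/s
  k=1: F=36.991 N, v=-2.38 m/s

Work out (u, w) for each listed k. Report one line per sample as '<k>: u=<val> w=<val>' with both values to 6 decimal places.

k=0: b·v=0.26×3.311=0.860860; √(2b)=0.721110; u=(0.860860+(-8.056))/0.721110=-9.977864, w=(0.860860−(-8.056))/0.721110=12.365460
k=1: b·v=0.26×(-2.38)=-0.618800; √(2b)=0.721110; u=(-0.618800+36.991)/0.721110=50.439166, w=(-0.618800−36.991)/0.721110=-52.155409

0: u=-9.977864 w=12.365460
1: u=50.439166 w=-52.155409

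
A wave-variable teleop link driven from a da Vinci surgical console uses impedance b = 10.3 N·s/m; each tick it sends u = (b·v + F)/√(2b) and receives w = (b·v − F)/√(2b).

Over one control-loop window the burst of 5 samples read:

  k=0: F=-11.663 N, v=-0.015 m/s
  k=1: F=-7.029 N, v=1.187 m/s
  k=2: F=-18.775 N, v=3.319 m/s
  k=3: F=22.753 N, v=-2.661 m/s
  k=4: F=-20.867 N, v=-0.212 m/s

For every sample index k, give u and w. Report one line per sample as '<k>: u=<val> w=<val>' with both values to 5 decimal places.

k=0: b·v=10.3×(-0.015)=-0.15450; √(2b)=4.53872; u=(-0.15450+(-11.663))/4.53872=-2.60371, w=(-0.15450−(-11.663))/4.53872=2.53563
k=1: b·v=10.3×1.187=12.22610; √(2b)=4.53872; u=(12.22610+(-7.029))/4.53872=1.14506, w=(12.22610−(-7.029))/4.53872=4.24241
k=2: b·v=10.3×3.319=34.18570; √(2b)=4.53872; u=(34.18570+(-18.775))/4.53872=3.39538, w=(34.18570−(-18.775))/4.53872=11.66864
k=3: b·v=10.3×(-2.661)=-27.40830; √(2b)=4.53872; u=(-27.40830+22.753)/4.53872=-1.02569, w=(-27.40830−22.753)/4.53872=-11.05185
k=4: b·v=10.3×(-0.212)=-2.18360; √(2b)=4.53872; u=(-2.18360+(-20.867))/4.53872=-5.07865, w=(-2.18360−(-20.867))/4.53872=4.11644

0: u=-2.60371 w=2.53563
1: u=1.14506 w=4.24241
2: u=3.39538 w=11.66864
3: u=-1.02569 w=-11.05185
4: u=-5.07865 w=4.11644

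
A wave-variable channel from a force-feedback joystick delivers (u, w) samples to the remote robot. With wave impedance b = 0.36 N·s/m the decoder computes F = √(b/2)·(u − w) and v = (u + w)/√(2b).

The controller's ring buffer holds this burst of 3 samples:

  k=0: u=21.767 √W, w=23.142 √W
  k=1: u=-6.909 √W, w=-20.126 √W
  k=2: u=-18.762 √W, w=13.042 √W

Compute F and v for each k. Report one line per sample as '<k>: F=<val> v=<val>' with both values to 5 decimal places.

k=0: u−w=-1.37500, u+w=44.90900; √(b/2)=0.42426, √(2b)=0.84853; F=0.42426×(-1.375)=-0.58336, v=44.90900/0.84853=52.92576
k=1: u−w=13.21700, u+w=-27.03500; √(b/2)=0.42426, √(2b)=0.84853; F=0.42426×13.217=5.60750, v=-27.03500/0.84853=-31.86105
k=2: u−w=-31.80400, u+w=-5.72000; √(b/2)=0.42426, √(2b)=0.84853; F=0.42426×(-31.804)=-13.49329, v=-5.72000/0.84853=-6.74108

0: F=-0.58336 v=52.92576
1: F=5.60750 v=-31.86105
2: F=-13.49329 v=-6.74108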